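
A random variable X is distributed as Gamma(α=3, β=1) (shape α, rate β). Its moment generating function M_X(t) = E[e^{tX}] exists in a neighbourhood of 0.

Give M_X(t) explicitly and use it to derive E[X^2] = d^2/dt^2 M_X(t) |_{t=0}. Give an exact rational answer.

M_X(t) = (1 - t)^(-3)
M^(2)(t) = -12/(t^5 - 5*t^4 + 10*t^3 - 10*t^2 + 5*t - 1)

E[X^2] = M^(2)(0) = 12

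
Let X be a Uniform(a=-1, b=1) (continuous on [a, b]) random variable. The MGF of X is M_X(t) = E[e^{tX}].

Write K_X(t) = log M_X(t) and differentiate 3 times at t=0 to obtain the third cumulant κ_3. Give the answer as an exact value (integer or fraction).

κ_3 = K′′′(0) = 0

M_X(t) = (e^(t) - e^(-t))/(2*t)
K_X(t) = log M_X(t) = -log(t) + log(e^(t) - e^(-t)) - log(2)
K′(t) = (t*e^(2*t) + t - e^(2*t) + 1)/(t*e^(2*t) - t)
K′′(t) = (-4*t^2*e^(2*t) + e^(4*t) - 2*e^(2*t) + 1)/(t^2*e^(4*t) - 2*t^2*e^(2*t) + t^2)
K′′′(t) = (8*t^3*e^(4*t) + 8*t^3*e^(2*t) - 2*e^(6*t) + 6*e^(4*t) - 6*e^(2*t) + 2)/(t^3*e^(6*t) - 3*t^3*e^(4*t) + 3*t^3*e^(2*t) - t^3)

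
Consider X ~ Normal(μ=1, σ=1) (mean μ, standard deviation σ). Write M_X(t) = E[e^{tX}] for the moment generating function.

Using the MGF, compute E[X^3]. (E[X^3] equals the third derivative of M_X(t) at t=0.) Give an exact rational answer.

E[X^3] = d^3M/dt^3 |_{t=0} = 4

M_X(t) = e^(t^2/2 + t)
dM/dt = t*e^(t)*e^(t^2/2) + e^(t)*e^(t^2/2)
d^2M/dt^2 = t^2*e^(t)*e^(t^2/2) + 2*t*e^(t)*e^(t^2/2) + 2*e^(t)*e^(t^2/2)
d^3M/dt^3 = t^3*e^(t)*e^(t^2/2) + 3*t^2*e^(t)*e^(t^2/2) + 6*t*e^(t)*e^(t^2/2) + 4*e^(t)*e^(t^2/2)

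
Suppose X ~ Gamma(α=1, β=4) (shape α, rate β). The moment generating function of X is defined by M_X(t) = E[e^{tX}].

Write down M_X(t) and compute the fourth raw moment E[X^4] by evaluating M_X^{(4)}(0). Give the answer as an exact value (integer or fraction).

E[X^4] = M^(4)(0) = 3/32

M_X(t) = 4/(4 - t)
M^(4)(t) = -96/(t^5 - 20*t^4 + 160*t^3 - 640*t^2 + 1280*t - 1024)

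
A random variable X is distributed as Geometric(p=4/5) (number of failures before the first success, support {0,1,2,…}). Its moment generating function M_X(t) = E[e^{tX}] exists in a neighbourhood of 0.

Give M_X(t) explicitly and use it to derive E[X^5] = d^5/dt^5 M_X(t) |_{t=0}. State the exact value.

M_X(t) = 4/(5*(1 - e^(t)/5))
dM/dt = 4*e^(t)/(e^(2*t) - 10*e^(t) + 25)
d^2M/dt^2 = (-4*e^(2*t) - 20*e^(t))/(e^(3*t) - 15*e^(2*t) + 75*e^(t) - 125)
d^3M/dt^3 = (4*e^(3*t) + 80*e^(2*t) + 100*e^(t))/(e^(4*t) - 20*e^(3*t) + 150*e^(2*t) - 500*e^(t) + 625)
d^4M/dt^4 = (-4*e^(4*t) - 220*e^(3*t) - 1100*e^(2*t) - 500*e^(t))/(e^(5*t) - 25*e^(4*t) + 250*e^(3*t) - 1250*e^(2*t) + 3125*e^(t) - 3125)
d^5M/dt^5 = (4*e^(5*t) + 520*e^(4*t) + 6600*e^(3*t) + 13000*e^(2*t) + 2500*e^(t))/(e^(6*t) - 30*e^(5*t) + 375*e^(4*t) - 2500*e^(3*t) + 9375*e^(2*t) - 18750*e^(t) + 15625)

E[X^5] = d^5M/dt^5 |_{t=0} = 707/128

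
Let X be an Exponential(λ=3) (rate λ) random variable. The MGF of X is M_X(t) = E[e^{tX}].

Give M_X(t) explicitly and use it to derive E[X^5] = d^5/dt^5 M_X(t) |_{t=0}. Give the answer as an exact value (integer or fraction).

E[X^5] = M^(5)(0) = 40/81

M_X(t) = 3/(3 - t)
M^(5)(t) = 360/(t^6 - 18*t^5 + 135*t^4 - 540*t^3 + 1215*t^2 - 1458*t + 729)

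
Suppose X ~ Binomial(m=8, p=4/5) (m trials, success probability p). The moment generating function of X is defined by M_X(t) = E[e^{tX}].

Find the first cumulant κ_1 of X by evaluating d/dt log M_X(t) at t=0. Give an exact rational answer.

M_X(t) = (4*e^(t)/5 + 1/5)^8
K_X(t) = log M_X(t) = 8*log(4*e^(t)/5 + 1/5)
D[K](t) = 32*e^(t)/(4*e^(t) + 1)

κ_1 = D[K](0) = 32/5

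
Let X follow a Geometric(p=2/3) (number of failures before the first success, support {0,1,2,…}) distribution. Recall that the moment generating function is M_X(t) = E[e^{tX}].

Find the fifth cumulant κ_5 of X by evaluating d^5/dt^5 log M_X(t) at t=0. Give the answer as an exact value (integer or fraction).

κ_5 = K′′′′′(0) = 15

M_X(t) = 2/(3*(1 - e^(t)/3))
K_X(t) = log M_X(t) = -log(1 - e^(t)/3) - log(3) + log(2)
K′(t) = -e^(t)/(e^(t) - 3)
K′′(t) = 3*e^(t)/(e^(2*t) - 6*e^(t) + 9)
K′′′(t) = (-3*e^(2*t) - 9*e^(t))/(e^(3*t) - 9*e^(2*t) + 27*e^(t) - 27)
K′′′′(t) = (3*e^(3*t) + 36*e^(2*t) + 27*e^(t))/(e^(4*t) - 12*e^(3*t) + 54*e^(2*t) - 108*e^(t) + 81)
K′′′′′(t) = (-3*e^(4*t) - 99*e^(3*t) - 297*e^(2*t) - 81*e^(t))/(e^(5*t) - 15*e^(4*t) + 90*e^(3*t) - 270*e^(2*t) + 405*e^(t) - 243)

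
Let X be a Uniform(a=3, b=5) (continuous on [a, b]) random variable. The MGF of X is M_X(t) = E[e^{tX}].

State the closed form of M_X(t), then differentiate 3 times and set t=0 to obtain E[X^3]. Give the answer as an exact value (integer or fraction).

M_X(t) = (e^(5*t) - e^(3*t))/(2*t)
M^(3)(t) = (125*t^3*e^(5*t) - 27*t^3*e^(3*t) - 75*t^2*e^(5*t) + 27*t^2*e^(3*t) + 30*t*e^(5*t) - 18*t*e^(3*t) - 6*e^(5*t) + 6*e^(3*t))/(2*t^4)

E[X^3] = M^(3)(0) = 68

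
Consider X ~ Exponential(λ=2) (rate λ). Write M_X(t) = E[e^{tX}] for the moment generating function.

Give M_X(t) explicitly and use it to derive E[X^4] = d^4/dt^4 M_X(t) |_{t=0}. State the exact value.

E[X^4] = D^4[M](0) = 3/2

M_X(t) = 2/(2 - t)
D^4[M](t) = -48/(t^5 - 10*t^4 + 40*t^3 - 80*t^2 + 80*t - 32)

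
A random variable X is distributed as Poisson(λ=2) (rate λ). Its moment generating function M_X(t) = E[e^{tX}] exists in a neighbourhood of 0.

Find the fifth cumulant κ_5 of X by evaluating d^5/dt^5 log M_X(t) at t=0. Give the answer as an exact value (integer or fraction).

κ_5 = K^(5)(0) = 2

M_X(t) = e^(2*e^(t) - 2)
K_X(t) = log M_X(t) = 2*e^(t) - 2
K^(5)(t) = 2*e^(t)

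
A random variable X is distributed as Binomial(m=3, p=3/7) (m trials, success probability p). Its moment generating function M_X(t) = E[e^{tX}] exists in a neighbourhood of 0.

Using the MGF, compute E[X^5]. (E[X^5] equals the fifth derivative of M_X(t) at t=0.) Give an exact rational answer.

M_X(t) = (3*e^(t)/7 + 4/7)^3
M′(t) = 81*e^(3*t)/343 + 216*e^(2*t)/343 + 144*e^(t)/343
M′′(t) = 243*e^(3*t)/343 + 432*e^(2*t)/343 + 144*e^(t)/343
M′′′(t) = 729*e^(3*t)/343 + 864*e^(2*t)/343 + 144*e^(t)/343
M′′′′(t) = 2187*e^(3*t)/343 + 1728*e^(2*t)/343 + 144*e^(t)/343
M′′′′′(t) = 6561*e^(3*t)/343 + 3456*e^(2*t)/343 + 144*e^(t)/343

E[X^5] = M′′′′′(0) = 10161/343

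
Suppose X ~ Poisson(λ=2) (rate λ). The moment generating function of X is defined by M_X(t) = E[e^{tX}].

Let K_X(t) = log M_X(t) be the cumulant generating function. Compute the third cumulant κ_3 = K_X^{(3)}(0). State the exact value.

κ_3 = K^(3)(0) = 2

M_X(t) = e^(2*e^(t) - 2)
K_X(t) = log M_X(t) = 2*e^(t) - 2
K^(3)(t) = 2*e^(t)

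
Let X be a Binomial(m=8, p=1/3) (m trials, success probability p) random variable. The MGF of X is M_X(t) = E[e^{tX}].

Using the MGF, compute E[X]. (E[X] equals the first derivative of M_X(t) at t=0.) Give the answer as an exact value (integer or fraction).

M_X(t) = (e^(t)/3 + 2/3)^8
M′(t) = 8*e^(8*t)/6561 + 112*e^(7*t)/6561 + 224*e^(6*t)/2187 + 2240*e^(5*t)/6561 + 4480*e^(4*t)/6561 + 1792*e^(3*t)/2187 + 3584*e^(2*t)/6561 + 1024*e^(t)/6561

E[X] = M′(0) = 8/3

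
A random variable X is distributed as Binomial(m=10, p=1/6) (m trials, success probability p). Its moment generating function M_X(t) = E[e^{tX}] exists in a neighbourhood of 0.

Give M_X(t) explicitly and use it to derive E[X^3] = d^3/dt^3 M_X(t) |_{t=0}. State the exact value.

M_X(t) = (e^(t)/6 + 5/6)^10

E[X^3] = M′′′(0) = 25/2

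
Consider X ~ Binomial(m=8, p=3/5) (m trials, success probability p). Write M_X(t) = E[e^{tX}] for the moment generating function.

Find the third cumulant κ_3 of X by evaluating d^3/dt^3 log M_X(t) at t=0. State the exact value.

M_X(t) = (3*e^(t)/5 + 2/5)^8
K_X(t) = log M_X(t) = 8*log(3*e^(t)/5 + 2/5)
D^3[K](t) = (-144*e^(2*t) + 96*e^(t))/(27*e^(3*t) + 54*e^(2*t) + 36*e^(t) + 8)

κ_3 = D^3[K](0) = -48/125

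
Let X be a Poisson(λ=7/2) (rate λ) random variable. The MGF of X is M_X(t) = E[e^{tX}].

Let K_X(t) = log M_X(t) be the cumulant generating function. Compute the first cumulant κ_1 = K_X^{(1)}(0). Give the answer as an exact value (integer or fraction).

M_X(t) = e^(7*e^(t)/2 - 7/2)
K_X(t) = log M_X(t) = 7*e^(t)/2 - 7/2
dK/dt = 7*e^(t)/2

κ_1 = dK/dt |_{t=0} = 7/2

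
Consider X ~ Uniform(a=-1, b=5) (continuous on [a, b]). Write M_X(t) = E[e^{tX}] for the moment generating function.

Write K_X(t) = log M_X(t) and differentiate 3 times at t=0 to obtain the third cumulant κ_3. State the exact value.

κ_3 = K^(3)(0) = 0

M_X(t) = (e^(5*t) - e^(-t))/(6*t)
K_X(t) = log M_X(t) = -log(t) + log(e^(5*t) - e^(-t)) - log(6)
K^(3)(t) = (216*t^3*e^(12*t) + 216*t^3*e^(6*t) - 2*e^(18*t) + 6*e^(12*t) - 6*e^(6*t) + 2)/(t^3*e^(18*t) - 3*t^3*e^(12*t) + 3*t^3*e^(6*t) - t^3)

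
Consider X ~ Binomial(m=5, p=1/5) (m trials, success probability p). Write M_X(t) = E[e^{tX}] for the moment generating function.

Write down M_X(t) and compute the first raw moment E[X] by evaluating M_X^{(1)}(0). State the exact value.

E[X] = M′(0) = 1

M_X(t) = (e^(t)/5 + 4/5)^5
M′(t) = e^(5*t)/625 + 16*e^(4*t)/625 + 96*e^(3*t)/625 + 256*e^(2*t)/625 + 256*e^(t)/625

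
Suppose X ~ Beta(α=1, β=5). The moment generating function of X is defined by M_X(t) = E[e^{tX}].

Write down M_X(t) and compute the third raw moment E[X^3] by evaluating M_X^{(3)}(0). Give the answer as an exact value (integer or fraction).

E[X^3] = M′′′(0) = 1/56

M_X(t) = ₁F₁(1; 6; t)
M′(t) = ₁F₁(2; 7; t)/6
M′′(t) = ₁F₁(3; 8; t)/21
M′′′(t) = ₁F₁(4; 9; t)/56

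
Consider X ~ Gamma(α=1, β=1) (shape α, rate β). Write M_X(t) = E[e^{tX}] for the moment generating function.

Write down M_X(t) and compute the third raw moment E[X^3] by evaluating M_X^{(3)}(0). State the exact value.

M_X(t) = 1/(1 - t)
D^3[M](t) = 6/(t^4 - 4*t^3 + 6*t^2 - 4*t + 1)

E[X^3] = D^3[M](0) = 6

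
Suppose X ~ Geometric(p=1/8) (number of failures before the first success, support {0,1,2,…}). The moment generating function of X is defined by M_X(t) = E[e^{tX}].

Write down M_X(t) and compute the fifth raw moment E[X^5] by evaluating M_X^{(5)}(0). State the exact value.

M_X(t) = 1/(8*(1 - 7*e^(t)/8))

E[X^5] = M^(5)(0) = 2646007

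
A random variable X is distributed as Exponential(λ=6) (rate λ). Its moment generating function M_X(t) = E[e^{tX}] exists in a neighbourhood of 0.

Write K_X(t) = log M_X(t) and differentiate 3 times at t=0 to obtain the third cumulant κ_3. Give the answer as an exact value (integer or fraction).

κ_3 = d^3K/dt^3 |_{t=0} = 1/108

M_X(t) = 6/(6 - t)
K_X(t) = log M_X(t) = -log(6 - t) + log(6)
dK/dt = -1/(t - 6)
d^2K/dt^2 = 1/(t^2 - 12*t + 36)
d^3K/dt^3 = -2/(t^3 - 18*t^2 + 108*t - 216)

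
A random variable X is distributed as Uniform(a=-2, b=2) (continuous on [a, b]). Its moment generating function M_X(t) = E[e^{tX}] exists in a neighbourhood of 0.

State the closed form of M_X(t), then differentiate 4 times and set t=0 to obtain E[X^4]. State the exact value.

E[X^4] = M^(4)(0) = 16/5

M_X(t) = (e^(2*t) - e^(-2*t))/(4*t)
M^(4)(t) = (4*t^4*e^(4*t) - 4*t^4 - 8*t^3*e^(4*t) - 8*t^3 + 12*t^2*e^(4*t) - 12*t^2 - 12*t*e^(4*t) - 12*t + 6*e^(4*t) - 6)*e^(-2*t)/t^5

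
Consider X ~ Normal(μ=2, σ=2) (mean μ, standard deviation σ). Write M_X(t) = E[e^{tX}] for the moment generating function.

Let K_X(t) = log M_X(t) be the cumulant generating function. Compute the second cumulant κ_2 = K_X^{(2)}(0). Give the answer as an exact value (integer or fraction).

M_X(t) = e^(2*t^2 + 2*t)
K_X(t) = log M_X(t) = 2*t^2 + 2*t
dK/dt = 4*t + 2
d^2K/dt^2 = 4

κ_2 = d^2K/dt^2 |_{t=0} = 4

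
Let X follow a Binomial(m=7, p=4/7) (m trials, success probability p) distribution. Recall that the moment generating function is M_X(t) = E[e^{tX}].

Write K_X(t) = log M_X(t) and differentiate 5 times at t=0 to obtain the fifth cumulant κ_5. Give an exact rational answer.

κ_5 = K′′′′′(0) = 1140/2401

M_X(t) = (4*e^(t)/7 + 3/7)^7
K_X(t) = log M_X(t) = 7*log(4*e^(t)/7 + 3/7)
K′(t) = 28*e^(t)/(4*e^(t) + 3)
K′′(t) = 84*e^(t)/(16*e^(2*t) + 24*e^(t) + 9)
K′′′(t) = (-336*e^(2*t) + 252*e^(t))/(64*e^(3*t) + 144*e^(2*t) + 108*e^(t) + 27)
K′′′′(t) = (1344*e^(3*t) - 4032*e^(2*t) + 756*e^(t))/(256*e^(4*t) + 768*e^(3*t) + 864*e^(2*t) + 432*e^(t) + 81)
K′′′′′(t) = (-5376*e^(4*t) + 44352*e^(3*t) - 33264*e^(2*t) + 2268*e^(t))/(1024*e^(5*t) + 3840*e^(4*t) + 5760*e^(3*t) + 4320*e^(2*t) + 1620*e^(t) + 243)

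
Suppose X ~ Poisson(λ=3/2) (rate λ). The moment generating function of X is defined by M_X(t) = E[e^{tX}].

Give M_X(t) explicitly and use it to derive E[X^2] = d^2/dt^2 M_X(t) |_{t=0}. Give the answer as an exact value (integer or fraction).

M_X(t) = e^(3*e^(t)/2 - 3/2)
M^(2)(t) = (9*e^(2*t)*e^(3*e^(t)/2) + 6*e^(t)*e^(3*e^(t)/2))*e^(-3/2)/4

E[X^2] = M^(2)(0) = 15/4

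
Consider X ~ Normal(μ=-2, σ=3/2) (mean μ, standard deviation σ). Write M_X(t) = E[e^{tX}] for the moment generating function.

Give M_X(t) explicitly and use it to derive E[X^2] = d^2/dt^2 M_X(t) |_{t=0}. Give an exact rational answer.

E[X^2] = M′′(0) = 25/4

M_X(t) = e^(9*t^2/8 - 2*t)
M′(t) = 9*t*e^(-2*t)*e^(9*t^2/8)/4 - 2*e^(-2*t)*e^(9*t^2/8)
M′′(t) = (81*t^2*e^(9*t^2/8) - 144*t*e^(9*t^2/8) + 100*e^(9*t^2/8))*e^(-2*t)/16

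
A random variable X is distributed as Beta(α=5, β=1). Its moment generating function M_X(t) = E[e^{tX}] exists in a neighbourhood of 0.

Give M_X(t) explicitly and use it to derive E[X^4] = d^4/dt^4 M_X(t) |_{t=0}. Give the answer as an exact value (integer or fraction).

M_X(t) = ₁F₁(5; 6; t)
M′(t) = 5*₁F₁(6; 7; t)/6
M′′(t) = 5*₁F₁(7; 8; t)/7
M′′′(t) = 5*₁F₁(8; 9; t)/8
M′′′′(t) = 5*₁F₁(9; 10; t)/9

E[X^4] = M′′′′(0) = 5/9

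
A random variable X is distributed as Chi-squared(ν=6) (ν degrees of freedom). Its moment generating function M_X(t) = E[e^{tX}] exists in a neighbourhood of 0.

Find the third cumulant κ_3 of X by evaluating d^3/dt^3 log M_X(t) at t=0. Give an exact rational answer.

M_X(t) = (1 - 2*t)^(-3)
K_X(t) = log M_X(t) = -3*log(1 - 2*t)
dK/dt = -6/(2*t - 1)
d^2K/dt^2 = 12/(4*t^2 - 4*t + 1)
d^3K/dt^3 = -48/(8*t^3 - 12*t^2 + 6*t - 1)

κ_3 = d^3K/dt^3 |_{t=0} = 48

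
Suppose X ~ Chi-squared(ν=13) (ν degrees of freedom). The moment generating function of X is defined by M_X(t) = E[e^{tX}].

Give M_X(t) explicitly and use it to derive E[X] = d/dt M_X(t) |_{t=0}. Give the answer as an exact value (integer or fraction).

M_X(t) = (1 - 2*t)^(-13/2)
dM/dt = -13/(128*t^7*√(1 - 2*t) - 448*t^6*√(1 - 2*t) + 672*t^5*√(1 - 2*t) - 560*t^4*√(1 - 2*t) + 280*t^3*√(1 - 2*t) - 84*t^2*√(1 - 2*t) + 14*t*√(1 - 2*t) - √(1 - 2*t))

E[X] = dM/dt |_{t=0} = 13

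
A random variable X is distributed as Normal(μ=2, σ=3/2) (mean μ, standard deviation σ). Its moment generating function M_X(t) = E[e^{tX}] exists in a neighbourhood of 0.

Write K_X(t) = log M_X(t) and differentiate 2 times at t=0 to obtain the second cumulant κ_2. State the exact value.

M_X(t) = e^(9*t^2/8 + 2*t)
K_X(t) = log M_X(t) = 9*t^2/8 + 2*t
D^2[K](t) = 9/4

κ_2 = D^2[K](0) = 9/4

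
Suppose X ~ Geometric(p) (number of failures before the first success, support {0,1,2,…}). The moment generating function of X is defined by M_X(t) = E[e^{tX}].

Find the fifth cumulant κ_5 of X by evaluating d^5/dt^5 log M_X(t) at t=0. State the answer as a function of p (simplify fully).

κ_5 = d^5K/dt^5 |_{t=0} = (p^4 - 15*p^3 + 50*p^2 - 60*p + 24)/p^5

M_X(t) = p/(-(1 - p)*e^(t) + 1)
K_X(t) = log M_X(t) = log(p) - log(-(1 - p)*e^(t) + 1)
dK/dt = (-p*e^(t) + e^(t))/(p*e^(t) - e^(t) + 1)
d^2K/dt^2 = (-p*e^(t) + e^(t))/(p^2*e^(2*t) - 2*p*e^(2*t) + 2*p*e^(t) + e^(2*t) - 2*e^(t) + 1)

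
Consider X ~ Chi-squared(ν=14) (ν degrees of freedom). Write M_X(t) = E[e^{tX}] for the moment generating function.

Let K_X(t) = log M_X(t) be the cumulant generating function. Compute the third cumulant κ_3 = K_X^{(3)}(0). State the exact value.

M_X(t) = (1 - 2*t)^(-7)
K_X(t) = log M_X(t) = -7*log(1 - 2*t)
K^(3)(t) = -112/(8*t^3 - 12*t^2 + 6*t - 1)

κ_3 = K^(3)(0) = 112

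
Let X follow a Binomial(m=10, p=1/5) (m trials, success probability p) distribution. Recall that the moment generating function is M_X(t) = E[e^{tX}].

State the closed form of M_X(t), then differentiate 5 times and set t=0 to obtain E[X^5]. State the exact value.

E[X^5] = M^(5)(0) = 181448/625

M_X(t) = (e^(t)/5 + 4/5)^10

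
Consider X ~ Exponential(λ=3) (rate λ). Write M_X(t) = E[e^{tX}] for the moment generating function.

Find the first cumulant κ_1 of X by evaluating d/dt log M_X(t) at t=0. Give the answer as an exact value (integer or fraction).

M_X(t) = 3/(3 - t)
K_X(t) = log M_X(t) = -log(3 - t) + log(3)
dK/dt = -1/(t - 3)

κ_1 = dK/dt |_{t=0} = 1/3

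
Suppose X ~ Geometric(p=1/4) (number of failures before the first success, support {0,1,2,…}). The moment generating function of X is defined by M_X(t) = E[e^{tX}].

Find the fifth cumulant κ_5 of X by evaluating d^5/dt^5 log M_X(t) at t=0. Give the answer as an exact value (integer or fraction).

κ_5 = D^5[K](0) = 12180

M_X(t) = 1/(4*(1 - 3*e^(t)/4))
K_X(t) = log M_X(t) = -log(1 - 3*e^(t)/4) - 2*log(2)
D^5[K](t) = (-324*e^(4*t) - 4752*e^(3*t) - 6336*e^(2*t) - 768*e^(t))/(243*e^(5*t) - 1620*e^(4*t) + 4320*e^(3*t) - 5760*e^(2*t) + 3840*e^(t) - 1024)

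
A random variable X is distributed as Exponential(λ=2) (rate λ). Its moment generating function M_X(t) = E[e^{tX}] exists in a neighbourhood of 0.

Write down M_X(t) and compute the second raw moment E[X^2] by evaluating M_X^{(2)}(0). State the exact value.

E[X^2] = M^(2)(0) = 1/2

M_X(t) = 2/(2 - t)
M^(2)(t) = -4/(t^3 - 6*t^2 + 12*t - 8)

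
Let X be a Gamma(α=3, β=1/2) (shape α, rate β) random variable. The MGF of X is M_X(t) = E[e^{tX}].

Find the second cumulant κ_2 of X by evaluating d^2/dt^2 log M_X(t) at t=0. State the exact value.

κ_2 = d^2K/dt^2 |_{t=0} = 12

M_X(t) = 1/(8*(1/2 - t)^3)
K_X(t) = log M_X(t) = -3*log(1/2 - t) - 3*log(2)
dK/dt = -6/(2*t - 1)
d^2K/dt^2 = 12/(4*t^2 - 4*t + 1)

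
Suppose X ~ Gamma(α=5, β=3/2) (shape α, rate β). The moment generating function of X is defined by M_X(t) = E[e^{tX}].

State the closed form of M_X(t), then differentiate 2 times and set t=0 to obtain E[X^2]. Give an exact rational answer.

E[X^2] = D^2[M](0) = 40/3

M_X(t) = 243/(32*(3/2 - t)^5)
D^2[M](t) = -29160/(128*t^7 - 1344*t^6 + 6048*t^5 - 15120*t^4 + 22680*t^3 - 20412*t^2 + 10206*t - 2187)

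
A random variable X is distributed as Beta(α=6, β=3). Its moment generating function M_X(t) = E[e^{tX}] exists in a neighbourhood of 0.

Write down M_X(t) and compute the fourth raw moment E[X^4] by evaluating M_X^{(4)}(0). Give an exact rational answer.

E[X^4] = d^4M/dt^4 |_{t=0} = 14/55

M_X(t) = ₁F₁(6; 9; t)
dM/dt = 2*₁F₁(7; 10; t)/3
d^2M/dt^2 = 7*₁F₁(8; 11; t)/15
d^3M/dt^3 = 56*₁F₁(9; 12; t)/165
d^4M/dt^4 = 14*₁F₁(10; 13; t)/55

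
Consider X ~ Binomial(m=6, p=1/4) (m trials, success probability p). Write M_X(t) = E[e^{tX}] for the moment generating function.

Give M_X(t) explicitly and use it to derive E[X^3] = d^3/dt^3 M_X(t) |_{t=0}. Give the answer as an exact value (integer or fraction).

E[X^3] = M′′′(0) = 9

M_X(t) = (e^(t)/4 + 3/4)^6
M′(t) = 3*e^(6*t)/2048 + 45*e^(5*t)/2048 + 135*e^(4*t)/1024 + 405*e^(3*t)/1024 + 1215*e^(2*t)/2048 + 729*e^(t)/2048
M′′(t) = 9*e^(6*t)/1024 + 225*e^(5*t)/2048 + 135*e^(4*t)/256 + 1215*e^(3*t)/1024 + 1215*e^(2*t)/1024 + 729*e^(t)/2048
M′′′(t) = 27*e^(6*t)/512 + 1125*e^(5*t)/2048 + 135*e^(4*t)/64 + 3645*e^(3*t)/1024 + 1215*e^(2*t)/512 + 729*e^(t)/2048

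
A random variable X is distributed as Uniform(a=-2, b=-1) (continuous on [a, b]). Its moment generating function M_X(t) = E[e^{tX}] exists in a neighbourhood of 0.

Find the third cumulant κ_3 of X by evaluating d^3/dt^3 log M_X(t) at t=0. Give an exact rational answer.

κ_3 = d^3K/dt^3 |_{t=0} = 0

M_X(t) = (e^(-t) - e^(-2*t))/t
K_X(t) = log M_X(t) = -log(t) + log(e^(-t) - e^(-2*t))
dK/dt = (-t*e^(t) + 2*t - e^(t) + 1)/(t*e^(t) - t)
d^2K/dt^2 = (-t^2*e^(t) + e^(2*t) - 2*e^(t) + 1)/(t^2*e^(2*t) - 2*t^2*e^(t) + t^2)
d^3K/dt^3 = (t^3*e^(2*t) + t^3*e^(t) - 2*e^(3*t) + 6*e^(2*t) - 6*e^(t) + 2)/(t^3*e^(3*t) - 3*t^3*e^(2*t) + 3*t^3*e^(t) - t^3)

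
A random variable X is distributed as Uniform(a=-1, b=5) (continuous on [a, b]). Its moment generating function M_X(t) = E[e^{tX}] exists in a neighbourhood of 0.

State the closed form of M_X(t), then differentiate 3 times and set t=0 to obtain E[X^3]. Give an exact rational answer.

E[X^3] = D^3[M](0) = 26

M_X(t) = (e^(5*t) - e^(-t))/(6*t)
D^3[M](t) = (125*t^3*e^(6*t) + t^3 - 75*t^2*e^(6*t) + 3*t^2 + 30*t*e^(6*t) + 6*t - 6*e^(6*t) + 6)*e^(-t)/(6*t^4)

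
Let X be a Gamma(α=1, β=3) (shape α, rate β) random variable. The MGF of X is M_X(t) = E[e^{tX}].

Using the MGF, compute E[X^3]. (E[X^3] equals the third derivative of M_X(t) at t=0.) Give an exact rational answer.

M_X(t) = 3/(3 - t)
M^(3)(t) = 18/(t^4 - 12*t^3 + 54*t^2 - 108*t + 81)

E[X^3] = M^(3)(0) = 2/9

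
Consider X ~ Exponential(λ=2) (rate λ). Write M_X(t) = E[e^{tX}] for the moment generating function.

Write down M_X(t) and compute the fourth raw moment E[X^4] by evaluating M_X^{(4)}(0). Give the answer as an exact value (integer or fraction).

M_X(t) = 2/(2 - t)
dM/dt = 2/(t^2 - 4*t + 4)
d^2M/dt^2 = -4/(t^3 - 6*t^2 + 12*t - 8)
d^3M/dt^3 = 12/(t^4 - 8*t^3 + 24*t^2 - 32*t + 16)
d^4M/dt^4 = -48/(t^5 - 10*t^4 + 40*t^3 - 80*t^2 + 80*t - 32)

E[X^4] = d^4M/dt^4 |_{t=0} = 3/2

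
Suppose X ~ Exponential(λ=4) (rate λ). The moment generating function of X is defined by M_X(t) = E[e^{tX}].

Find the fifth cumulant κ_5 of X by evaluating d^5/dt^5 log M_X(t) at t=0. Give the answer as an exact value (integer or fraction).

M_X(t) = 4/(4 - t)
K_X(t) = log M_X(t) = -log(4 - t) + 2*log(2)
K′(t) = -1/(t - 4)
K′′(t) = 1/(t^2 - 8*t + 16)
K′′′(t) = -2/(t^3 - 12*t^2 + 48*t - 64)
K′′′′(t) = 6/(t^4 - 16*t^3 + 96*t^2 - 256*t + 256)
K′′′′′(t) = -24/(t^5 - 20*t^4 + 160*t^3 - 640*t^2 + 1280*t - 1024)

κ_5 = K′′′′′(0) = 3/128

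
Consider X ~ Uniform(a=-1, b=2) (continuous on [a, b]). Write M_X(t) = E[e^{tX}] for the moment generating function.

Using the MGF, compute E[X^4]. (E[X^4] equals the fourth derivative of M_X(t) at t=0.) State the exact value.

E[X^4] = M′′′′(0) = 11/5

M_X(t) = (e^(2*t) - e^(-t))/(3*t)
M′(t) = (2*t*e^(3*t) + t - e^(3*t) + 1)*e^(-t)/(3*t^2)
M′′(t) = (4*t^2*e^(3*t) - t^2 - 4*t*e^(3*t) - 2*t + 2*e^(3*t) - 2)*e^(-t)/(3*t^3)
M′′′(t) = (8*t^3*e^(3*t) + t^3 - 12*t^2*e^(3*t) + 3*t^2 + 12*t*e^(3*t) + 6*t - 6*e^(3*t) + 6)*e^(-t)/(3*t^4)
M′′′′(t) = (16*t^4*e^(3*t) - t^4 - 32*t^3*e^(3*t) - 4*t^3 + 48*t^2*e^(3*t) - 12*t^2 - 48*t*e^(3*t) - 24*t + 24*e^(3*t) - 24)*e^(-t)/(3*t^5)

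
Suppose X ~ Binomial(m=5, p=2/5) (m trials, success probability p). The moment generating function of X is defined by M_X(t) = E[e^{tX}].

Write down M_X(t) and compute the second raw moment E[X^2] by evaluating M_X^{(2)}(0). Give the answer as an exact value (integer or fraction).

E[X^2] = d^2M/dt^2 |_{t=0} = 26/5

M_X(t) = (2*e^(t)/5 + 3/5)^5
dM/dt = 32*e^(5*t)/625 + 192*e^(4*t)/625 + 432*e^(3*t)/625 + 432*e^(2*t)/625 + 162*e^(t)/625
d^2M/dt^2 = 32*e^(5*t)/125 + 768*e^(4*t)/625 + 1296*e^(3*t)/625 + 864*e^(2*t)/625 + 162*e^(t)/625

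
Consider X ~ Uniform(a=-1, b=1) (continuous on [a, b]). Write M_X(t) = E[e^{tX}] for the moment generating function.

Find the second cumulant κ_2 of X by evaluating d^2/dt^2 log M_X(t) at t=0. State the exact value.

κ_2 = K^(2)(0) = 1/3

M_X(t) = (e^(t) - e^(-t))/(2*t)
K_X(t) = log M_X(t) = -log(t) + log(e^(t) - e^(-t)) - log(2)
K^(2)(t) = (-4*t^2*e^(2*t) + e^(4*t) - 2*e^(2*t) + 1)/(t^2*e^(4*t) - 2*t^2*e^(2*t) + t^2)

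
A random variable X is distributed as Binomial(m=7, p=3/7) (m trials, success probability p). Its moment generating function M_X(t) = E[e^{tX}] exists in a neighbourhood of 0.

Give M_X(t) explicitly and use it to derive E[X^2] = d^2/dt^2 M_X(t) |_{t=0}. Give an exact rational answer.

E[X^2] = M′′(0) = 75/7

M_X(t) = (3*e^(t)/7 + 4/7)^7
M′(t) = 2187*e^(7*t)/117649 + 17496*e^(6*t)/117649 + 58320*e^(5*t)/117649 + 103680*e^(4*t)/117649 + 103680*e^(3*t)/117649 + 55296*e^(2*t)/117649 + 12288*e^(t)/117649
M′′(t) = 2187*e^(7*t)/16807 + 104976*e^(6*t)/117649 + 291600*e^(5*t)/117649 + 414720*e^(4*t)/117649 + 311040*e^(3*t)/117649 + 110592*e^(2*t)/117649 + 12288*e^(t)/117649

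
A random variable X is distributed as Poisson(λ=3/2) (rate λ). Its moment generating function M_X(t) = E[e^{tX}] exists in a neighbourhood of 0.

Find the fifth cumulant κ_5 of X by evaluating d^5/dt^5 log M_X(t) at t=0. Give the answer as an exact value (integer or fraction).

M_X(t) = e^(3*e^(t)/2 - 3/2)
K_X(t) = log M_X(t) = 3*e^(t)/2 - 3/2
D^5[K](t) = 3*e^(t)/2

κ_5 = D^5[K](0) = 3/2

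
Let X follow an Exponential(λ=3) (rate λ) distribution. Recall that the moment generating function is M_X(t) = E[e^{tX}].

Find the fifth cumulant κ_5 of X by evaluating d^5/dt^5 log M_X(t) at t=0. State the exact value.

M_X(t) = 3/(3 - t)
K_X(t) = log M_X(t) = -log(3 - t) + log(3)
dK/dt = -1/(t - 3)
d^2K/dt^2 = 1/(t^2 - 6*t + 9)
d^3K/dt^3 = -2/(t^3 - 9*t^2 + 27*t - 27)
d^4K/dt^4 = 6/(t^4 - 12*t^3 + 54*t^2 - 108*t + 81)
d^5K/dt^5 = -24/(t^5 - 15*t^4 + 90*t^3 - 270*t^2 + 405*t - 243)

κ_5 = d^5K/dt^5 |_{t=0} = 8/81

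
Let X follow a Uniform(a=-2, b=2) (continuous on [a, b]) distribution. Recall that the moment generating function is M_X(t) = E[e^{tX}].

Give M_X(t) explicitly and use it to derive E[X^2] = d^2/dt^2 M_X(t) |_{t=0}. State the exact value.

M_X(t) = (e^(2*t) - e^(-2*t))/(4*t)
D^2[M](t) = (2*t^2*e^(4*t) - 2*t^2 - 2*t*e^(4*t) - 2*t + e^(4*t) - 1)*e^(-2*t)/(2*t^3)

E[X^2] = D^2[M](0) = 4/3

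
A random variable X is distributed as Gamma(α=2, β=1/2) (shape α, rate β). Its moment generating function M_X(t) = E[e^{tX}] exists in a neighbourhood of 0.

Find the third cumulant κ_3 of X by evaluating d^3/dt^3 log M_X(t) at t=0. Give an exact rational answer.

κ_3 = d^3K/dt^3 |_{t=0} = 32

M_X(t) = 1/(4*(1/2 - t)^2)
K_X(t) = log M_X(t) = -2*log(1/2 - t) - 2*log(2)
dK/dt = -4/(2*t - 1)
d^2K/dt^2 = 8/(4*t^2 - 4*t + 1)
d^3K/dt^3 = -32/(8*t^3 - 12*t^2 + 6*t - 1)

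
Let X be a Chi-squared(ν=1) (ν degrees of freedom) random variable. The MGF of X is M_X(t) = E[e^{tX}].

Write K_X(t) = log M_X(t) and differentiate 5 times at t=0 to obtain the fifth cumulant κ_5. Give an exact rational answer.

M_X(t) = 1/√(1 - 2*t)
K_X(t) = log M_X(t) = -log(1 - 2*t)/2
dK/dt = -1/(2*t - 1)
d^2K/dt^2 = 2/(4*t^2 - 4*t + 1)
d^3K/dt^3 = -8/(8*t^3 - 12*t^2 + 6*t - 1)
d^4K/dt^4 = 48/(16*t^4 - 32*t^3 + 24*t^2 - 8*t + 1)
d^5K/dt^5 = -384/(32*t^5 - 80*t^4 + 80*t^3 - 40*t^2 + 10*t - 1)

κ_5 = d^5K/dt^5 |_{t=0} = 384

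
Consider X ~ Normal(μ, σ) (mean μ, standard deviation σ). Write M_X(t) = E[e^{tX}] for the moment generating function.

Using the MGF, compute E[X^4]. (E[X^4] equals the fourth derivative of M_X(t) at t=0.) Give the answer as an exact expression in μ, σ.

M_X(t) = e^(μ*t + σ^2*t^2/2)
dM/dt = μ*e^(μ*t)*e^(σ^2*t^2/2) + σ^2*t*e^(μ*t)*e^(σ^2*t^2/2)
d^2M/dt^2 = μ^2*e^(μ*t)*e^(σ^2*t^2/2) + 2*μ*σ^2*t*e^(μ*t)*e^(σ^2*t^2/2) + σ^4*t^2*e^(μ*t)*e^(σ^2*t^2/2) + σ^2*e^(μ*t)*e^(σ^2*t^2/2)

E[X^4] = d^4M/dt^4 |_{t=0} = μ^4 + 6*μ^2*σ^2 + 3*σ^4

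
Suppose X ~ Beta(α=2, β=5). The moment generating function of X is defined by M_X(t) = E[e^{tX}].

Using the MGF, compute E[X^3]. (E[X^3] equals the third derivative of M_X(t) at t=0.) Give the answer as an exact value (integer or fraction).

E[X^3] = D^3[M](0) = 1/21

M_X(t) = ₁F₁(2; 7; t)
D^3[M](t) = ₁F₁(5; 10; t)/21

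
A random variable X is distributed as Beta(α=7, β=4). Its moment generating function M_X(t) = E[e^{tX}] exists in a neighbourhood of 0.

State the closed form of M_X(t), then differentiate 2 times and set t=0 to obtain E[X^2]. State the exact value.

E[X^2] = d^2M/dt^2 |_{t=0} = 14/33

M_X(t) = ₁F₁(7; 11; t)
dM/dt = 7*₁F₁(8; 12; t)/11
d^2M/dt^2 = 14*₁F₁(9; 13; t)/33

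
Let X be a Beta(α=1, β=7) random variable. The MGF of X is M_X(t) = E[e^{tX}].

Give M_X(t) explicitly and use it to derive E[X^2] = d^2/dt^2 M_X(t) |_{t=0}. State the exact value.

E[X^2] = M′′(0) = 1/36

M_X(t) = ₁F₁(1; 8; t)
M′(t) = ₁F₁(2; 9; t)/8
M′′(t) = ₁F₁(3; 10; t)/36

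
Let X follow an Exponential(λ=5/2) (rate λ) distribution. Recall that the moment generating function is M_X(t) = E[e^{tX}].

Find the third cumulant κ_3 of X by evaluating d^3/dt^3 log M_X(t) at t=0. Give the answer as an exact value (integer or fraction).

M_X(t) = 5/(2*(5/2 - t))
K_X(t) = log M_X(t) = -log(5/2 - t) - log(2) + log(5)
dK/dt = -2/(2*t - 5)
d^2K/dt^2 = 4/(4*t^2 - 20*t + 25)
d^3K/dt^3 = -16/(8*t^3 - 60*t^2 + 150*t - 125)

κ_3 = d^3K/dt^3 |_{t=0} = 16/125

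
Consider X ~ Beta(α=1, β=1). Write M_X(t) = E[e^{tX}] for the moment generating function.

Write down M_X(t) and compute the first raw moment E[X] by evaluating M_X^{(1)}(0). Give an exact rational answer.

E[X] = dM/dt |_{t=0} = 1/2

M_X(t) = ₁F₁(1; 2; t)
dM/dt = ₁F₁(2; 3; t)/2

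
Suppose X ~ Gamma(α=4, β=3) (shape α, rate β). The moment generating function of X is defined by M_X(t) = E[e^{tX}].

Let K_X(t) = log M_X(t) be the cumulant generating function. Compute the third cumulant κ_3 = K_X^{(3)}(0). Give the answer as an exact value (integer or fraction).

M_X(t) = 81/(3 - t)^4
K_X(t) = log M_X(t) = -4*log(3 - t) + 4*log(3)
K^(3)(t) = -8/(t^3 - 9*t^2 + 27*t - 27)

κ_3 = K^(3)(0) = 8/27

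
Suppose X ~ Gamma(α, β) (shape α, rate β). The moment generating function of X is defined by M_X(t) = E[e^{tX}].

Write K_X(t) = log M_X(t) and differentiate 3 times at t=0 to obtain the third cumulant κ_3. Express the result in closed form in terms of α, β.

κ_3 = K′′′(0) = 2*α/β^3

M_X(t) = (β/(β - t))^α
K_X(t) = log M_X(t) = α*(log(β) - log(β - t))
K′(t) = -α/(-β + t)
K′′(t) = α/(β^2 - 2*β*t + t^2)
K′′′(t) = -2*α/(-β^3 + 3*β^2*t - 3*β*t^2 + t^3)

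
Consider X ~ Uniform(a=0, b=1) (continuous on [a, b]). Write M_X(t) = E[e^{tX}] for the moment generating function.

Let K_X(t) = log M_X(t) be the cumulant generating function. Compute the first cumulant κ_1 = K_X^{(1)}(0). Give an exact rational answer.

M_X(t) = (e^(t) - 1)/t
K_X(t) = log M_X(t) = -log(t) + log(e^(t) - 1)
K^(1)(t) = (t*e^(t) - e^(t) + 1)/(t*e^(t) - t)

κ_1 = K^(1)(0) = 1/2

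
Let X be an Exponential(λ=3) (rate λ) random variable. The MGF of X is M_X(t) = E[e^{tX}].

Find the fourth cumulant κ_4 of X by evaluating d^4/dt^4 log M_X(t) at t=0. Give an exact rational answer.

κ_4 = d^4K/dt^4 |_{t=0} = 2/27

M_X(t) = 3/(3 - t)
K_X(t) = log M_X(t) = -log(3 - t) + log(3)
dK/dt = -1/(t - 3)
d^2K/dt^2 = 1/(t^2 - 6*t + 9)
d^3K/dt^3 = -2/(t^3 - 9*t^2 + 27*t - 27)
d^4K/dt^4 = 6/(t^4 - 12*t^3 + 54*t^2 - 108*t + 81)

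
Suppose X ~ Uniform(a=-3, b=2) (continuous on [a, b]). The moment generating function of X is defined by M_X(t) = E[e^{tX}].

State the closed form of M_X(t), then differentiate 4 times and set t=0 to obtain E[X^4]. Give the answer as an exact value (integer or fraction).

M_X(t) = (e^(2*t) - e^(-3*t))/(5*t)
D^4[M](t) = (16*t^4*e^(5*t) - 81*t^4 - 32*t^3*e^(5*t) - 108*t^3 + 48*t^2*e^(5*t) - 108*t^2 - 48*t*e^(5*t) - 72*t + 24*e^(5*t) - 24)*e^(-3*t)/(5*t^5)

E[X^4] = D^4[M](0) = 11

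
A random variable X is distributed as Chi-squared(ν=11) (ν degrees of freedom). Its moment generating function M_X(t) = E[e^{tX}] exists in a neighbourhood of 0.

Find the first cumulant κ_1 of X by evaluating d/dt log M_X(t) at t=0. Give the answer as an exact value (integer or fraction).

M_X(t) = (1 - 2*t)^(-11/2)
K_X(t) = log M_X(t) = -11*log(1 - 2*t)/2
K^(1)(t) = -11/(2*t - 1)

κ_1 = K^(1)(0) = 11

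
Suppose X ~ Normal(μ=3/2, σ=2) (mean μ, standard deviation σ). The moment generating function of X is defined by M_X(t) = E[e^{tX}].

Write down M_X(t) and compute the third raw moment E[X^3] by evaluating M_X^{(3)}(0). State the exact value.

E[X^3] = D^3[M](0) = 171/8

M_X(t) = e^(2*t^2 + 3*t/2)
D^3[M](t) = 64*t^3*e^(3*t/2)*e^(2*t^2) + 72*t^2*e^(3*t/2)*e^(2*t^2) + 75*t*e^(3*t/2)*e^(2*t^2) + 171*e^(3*t/2)*e^(2*t^2)/8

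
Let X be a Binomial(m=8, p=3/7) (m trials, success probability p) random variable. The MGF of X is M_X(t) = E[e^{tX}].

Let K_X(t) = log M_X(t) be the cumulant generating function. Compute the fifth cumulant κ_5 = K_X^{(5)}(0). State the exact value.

κ_5 = K′′′′′(0) = -9120/16807

M_X(t) = (3*e^(t)/7 + 4/7)^8
K_X(t) = log M_X(t) = 8*log(3*e^(t)/7 + 4/7)
K′(t) = 24*e^(t)/(3*e^(t) + 4)
K′′(t) = 96*e^(t)/(9*e^(2*t) + 24*e^(t) + 16)
K′′′(t) = (-288*e^(2*t) + 384*e^(t))/(27*e^(3*t) + 108*e^(2*t) + 144*e^(t) + 64)
K′′′′(t) = (864*e^(3*t) - 4608*e^(2*t) + 1536*e^(t))/(81*e^(4*t) + 432*e^(3*t) + 864*e^(2*t) + 768*e^(t) + 256)
K′′′′′(t) = (-2592*e^(4*t) + 38016*e^(3*t) - 50688*e^(2*t) + 6144*e^(t))/(243*e^(5*t) + 1620*e^(4*t) + 4320*e^(3*t) + 5760*e^(2*t) + 3840*e^(t) + 1024)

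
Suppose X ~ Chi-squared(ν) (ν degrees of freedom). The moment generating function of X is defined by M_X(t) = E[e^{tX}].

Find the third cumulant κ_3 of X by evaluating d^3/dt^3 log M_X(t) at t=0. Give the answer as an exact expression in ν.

M_X(t) = (1 - 2*t)^(-ν/2)
K_X(t) = log M_X(t) = -ν*log(1 - 2*t)/2
K^(3)(t) = -8*ν/(8*t^3 - 12*t^2 + 6*t - 1)

κ_3 = K^(3)(0) = 8*ν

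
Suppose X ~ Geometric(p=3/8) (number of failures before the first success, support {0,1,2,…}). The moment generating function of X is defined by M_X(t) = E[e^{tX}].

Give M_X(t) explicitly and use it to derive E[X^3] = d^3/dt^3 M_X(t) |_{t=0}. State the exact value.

M_X(t) = 3/(8*(1 - 5*e^(t)/8))
M′(t) = 15*e^(t)/(25*e^(2*t) - 80*e^(t) + 64)
M′′(t) = (-75*e^(2*t) - 120*e^(t))/(125*e^(3*t) - 600*e^(2*t) + 960*e^(t) - 512)
M′′′(t) = (375*e^(3*t) + 2400*e^(2*t) + 960*e^(t))/(625*e^(4*t) - 4000*e^(3*t) + 9600*e^(2*t) - 10240*e^(t) + 4096)

E[X^3] = M′′′(0) = 415/9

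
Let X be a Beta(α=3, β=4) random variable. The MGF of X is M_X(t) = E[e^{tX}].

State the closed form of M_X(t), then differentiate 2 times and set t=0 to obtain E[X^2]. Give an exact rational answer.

E[X^2] = M^(2)(0) = 3/14

M_X(t) = ₁F₁(3; 7; t)
M^(2)(t) = 3*₁F₁(5; 9; t)/14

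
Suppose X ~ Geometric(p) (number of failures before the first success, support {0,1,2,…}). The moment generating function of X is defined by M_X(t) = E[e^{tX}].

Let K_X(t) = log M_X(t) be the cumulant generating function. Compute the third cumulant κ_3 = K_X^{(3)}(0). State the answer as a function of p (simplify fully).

κ_3 = D^3[K](0) = (p^2 - 3*p + 2)/p^3

M_X(t) = p/(-(1 - p)*e^(t) + 1)
K_X(t) = log M_X(t) = log(p) - log(-(1 - p)*e^(t) + 1)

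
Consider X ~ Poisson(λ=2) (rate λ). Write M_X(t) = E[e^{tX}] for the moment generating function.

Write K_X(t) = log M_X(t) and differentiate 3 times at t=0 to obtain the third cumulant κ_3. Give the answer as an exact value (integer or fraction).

κ_3 = K′′′(0) = 2

M_X(t) = e^(2*e^(t) - 2)
K_X(t) = log M_X(t) = 2*e^(t) - 2
K′(t) = 2*e^(t)
K′′(t) = 2*e^(t)
K′′′(t) = 2*e^(t)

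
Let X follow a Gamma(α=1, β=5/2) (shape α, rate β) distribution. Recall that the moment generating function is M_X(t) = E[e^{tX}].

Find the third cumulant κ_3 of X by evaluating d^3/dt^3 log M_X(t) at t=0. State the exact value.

κ_3 = D^3[K](0) = 16/125

M_X(t) = 5/(2*(5/2 - t))
K_X(t) = log M_X(t) = -log(5/2 - t) - log(2) + log(5)
D^3[K](t) = -16/(8*t^3 - 60*t^2 + 150*t - 125)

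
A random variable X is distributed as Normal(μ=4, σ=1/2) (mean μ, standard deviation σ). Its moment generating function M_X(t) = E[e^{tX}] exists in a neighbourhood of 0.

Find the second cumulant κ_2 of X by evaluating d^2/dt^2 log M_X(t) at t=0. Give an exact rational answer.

κ_2 = K^(2)(0) = 1/4

M_X(t) = e^(t^2/8 + 4*t)
K_X(t) = log M_X(t) = t^2/8 + 4*t
K^(2)(t) = 1/4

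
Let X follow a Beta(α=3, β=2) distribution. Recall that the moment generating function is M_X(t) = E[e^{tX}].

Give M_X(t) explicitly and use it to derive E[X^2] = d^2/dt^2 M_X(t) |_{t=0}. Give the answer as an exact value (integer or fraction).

M_X(t) = ₁F₁(3; 5; t)
D^2[M](t) = 2*₁F₁(5; 7; t)/5

E[X^2] = D^2[M](0) = 2/5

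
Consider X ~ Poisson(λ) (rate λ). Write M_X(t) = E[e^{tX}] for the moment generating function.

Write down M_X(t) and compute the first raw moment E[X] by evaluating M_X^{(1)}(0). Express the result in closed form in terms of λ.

E[X] = D[M](0) = λ

M_X(t) = e^(λ*(e^(t) - 1))
D[M](t) = λ*e^(-λ)*e^(t)*e^(λ*e^(t))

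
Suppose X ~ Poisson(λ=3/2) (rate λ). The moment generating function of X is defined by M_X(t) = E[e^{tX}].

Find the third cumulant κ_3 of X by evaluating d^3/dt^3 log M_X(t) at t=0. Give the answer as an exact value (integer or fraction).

κ_3 = K^(3)(0) = 3/2

M_X(t) = e^(3*e^(t)/2 - 3/2)
K_X(t) = log M_X(t) = 3*e^(t)/2 - 3/2
K^(3)(t) = 3*e^(t)/2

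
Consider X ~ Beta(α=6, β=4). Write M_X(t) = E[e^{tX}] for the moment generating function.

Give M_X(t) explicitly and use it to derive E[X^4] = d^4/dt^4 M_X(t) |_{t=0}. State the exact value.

E[X^4] = D^4[M](0) = 126/715

M_X(t) = ₁F₁(6; 10; t)
D^4[M](t) = 126*₁F₁(10; 14; t)/715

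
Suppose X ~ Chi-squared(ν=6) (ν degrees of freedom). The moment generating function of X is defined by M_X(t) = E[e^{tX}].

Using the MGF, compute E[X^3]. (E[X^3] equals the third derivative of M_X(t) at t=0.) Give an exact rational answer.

M_X(t) = (1 - 2*t)^(-3)
dM/dt = 6/(16*t^4 - 32*t^3 + 24*t^2 - 8*t + 1)
d^2M/dt^2 = -48/(32*t^5 - 80*t^4 + 80*t^3 - 40*t^2 + 10*t - 1)
d^3M/dt^3 = 480/(64*t^6 - 192*t^5 + 240*t^4 - 160*t^3 + 60*t^2 - 12*t + 1)

E[X^3] = d^3M/dt^3 |_{t=0} = 480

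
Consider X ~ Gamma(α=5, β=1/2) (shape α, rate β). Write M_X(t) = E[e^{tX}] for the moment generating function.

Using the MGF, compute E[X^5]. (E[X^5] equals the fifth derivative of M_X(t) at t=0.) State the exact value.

M_X(t) = 1/(32*(1/2 - t)^5)
D^5[M](t) = 483840/(1024*t^10 - 5120*t^9 + 11520*t^8 - 15360*t^7 + 13440*t^6 - 8064*t^5 + 3360*t^4 - 960*t^3 + 180*t^2 - 20*t + 1)

E[X^5] = D^5[M](0) = 483840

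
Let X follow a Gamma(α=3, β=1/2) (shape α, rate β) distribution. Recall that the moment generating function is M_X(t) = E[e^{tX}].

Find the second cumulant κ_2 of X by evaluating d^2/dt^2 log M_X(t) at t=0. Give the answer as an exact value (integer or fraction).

M_X(t) = 1/(8*(1/2 - t)^3)
K_X(t) = log M_X(t) = -3*log(1/2 - t) - 3*log(2)
D^2[K](t) = 12/(4*t^2 - 4*t + 1)

κ_2 = D^2[K](0) = 12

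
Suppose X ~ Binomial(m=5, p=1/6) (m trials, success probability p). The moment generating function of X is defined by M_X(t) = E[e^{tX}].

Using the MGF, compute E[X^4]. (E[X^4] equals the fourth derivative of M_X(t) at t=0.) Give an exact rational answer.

E[X^4] = M^(4)(0) = 175/27

M_X(t) = (e^(t)/6 + 5/6)^5
M^(4)(t) = 625*e^(5*t)/7776 + 200*e^(4*t)/243 + 125*e^(3*t)/48 + 625*e^(2*t)/243 + 3125*e^(t)/7776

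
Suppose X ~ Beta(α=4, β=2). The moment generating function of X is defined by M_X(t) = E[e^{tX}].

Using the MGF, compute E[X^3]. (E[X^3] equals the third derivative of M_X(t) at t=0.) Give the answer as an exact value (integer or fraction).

M_X(t) = ₁F₁(4; 6; t)
M′(t) = 2*₁F₁(5; 7; t)/3
M′′(t) = 10*₁F₁(6; 8; t)/21
M′′′(t) = 5*₁F₁(7; 9; t)/14

E[X^3] = M′′′(0) = 5/14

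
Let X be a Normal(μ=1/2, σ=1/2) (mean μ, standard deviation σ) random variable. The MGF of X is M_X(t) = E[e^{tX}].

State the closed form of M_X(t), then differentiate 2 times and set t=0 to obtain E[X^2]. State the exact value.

E[X^2] = d^2M/dt^2 |_{t=0} = 1/2

M_X(t) = e^(t^2/8 + t/2)
dM/dt = t*e^(t/2)*e^(t^2/8)/4 + e^(t/2)*e^(t^2/8)/2
d^2M/dt^2 = t^2*e^(t/2)*e^(t^2/8)/16 + t*e^(t/2)*e^(t^2/8)/4 + e^(t/2)*e^(t^2/8)/2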